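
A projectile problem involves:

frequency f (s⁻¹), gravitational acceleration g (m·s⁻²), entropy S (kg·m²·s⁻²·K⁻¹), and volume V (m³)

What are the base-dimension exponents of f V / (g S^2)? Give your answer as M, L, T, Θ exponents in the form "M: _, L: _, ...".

Collect each base-dimension exponent across the product:
  M: (0) − (0) − 2·(1) + (0) = -2
  L: (0) − (1) − 2·(2) + (3) = -2
  T: (-1) − (-2) − 2·(-2) + (0) = 5
  Θ: (0) − (0) − 2·(-1) + (0) = 2
So the dimensions are [M⁻² L⁻² T⁵ Θ²].

M: -2, L: -2, T: 5, Θ: 2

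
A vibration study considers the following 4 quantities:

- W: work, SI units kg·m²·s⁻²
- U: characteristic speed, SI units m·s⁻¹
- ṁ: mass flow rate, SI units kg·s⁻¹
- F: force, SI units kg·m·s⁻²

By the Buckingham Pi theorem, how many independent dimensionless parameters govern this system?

1

There are 4 variables and 3 base dimensions (M, L, T).
The dimension matrix has rank 3.
Independent dimensionless groups: 4 − 3 = 1.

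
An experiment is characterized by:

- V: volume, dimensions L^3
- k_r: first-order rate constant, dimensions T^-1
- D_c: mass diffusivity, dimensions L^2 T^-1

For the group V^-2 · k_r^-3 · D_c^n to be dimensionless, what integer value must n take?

Balance the L exponent: (2)·n from D_c, plus −2·(3) − 3·(0) = -6 from the rest, must sum to zero.
2n − 6 = 0, so n = 3.

3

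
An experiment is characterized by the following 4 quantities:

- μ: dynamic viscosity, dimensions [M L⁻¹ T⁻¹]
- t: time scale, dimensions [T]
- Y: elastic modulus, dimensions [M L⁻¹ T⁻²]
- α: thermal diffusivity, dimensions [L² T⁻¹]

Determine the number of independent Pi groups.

1

There are 4 variables and 3 base dimensions (M, L, T).
The dimension matrix has rank 3.
Independent dimensionless groups: 4 − 3 = 1.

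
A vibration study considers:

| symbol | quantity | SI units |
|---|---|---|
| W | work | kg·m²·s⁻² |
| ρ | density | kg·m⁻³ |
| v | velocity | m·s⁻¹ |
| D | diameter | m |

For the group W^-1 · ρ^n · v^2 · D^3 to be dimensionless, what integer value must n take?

Balance the M exponent: (1)·n from ρ, plus −(1) + 2·(0) + 3·(0) = -1 from the rest, must sum to zero.
n − 1 = 0, so n = 1.

1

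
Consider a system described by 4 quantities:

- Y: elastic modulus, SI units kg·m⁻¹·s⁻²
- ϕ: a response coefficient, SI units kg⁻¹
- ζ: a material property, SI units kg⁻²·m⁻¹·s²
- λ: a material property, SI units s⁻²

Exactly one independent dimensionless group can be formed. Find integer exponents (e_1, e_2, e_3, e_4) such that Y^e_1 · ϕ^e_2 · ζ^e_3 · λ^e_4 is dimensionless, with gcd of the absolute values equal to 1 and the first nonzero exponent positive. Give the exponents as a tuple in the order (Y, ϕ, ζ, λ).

(1, 3, -1, -2)

M: e_1·(1) + e_2·(-1) + e_3·(-2) + e_4·(0) = 0
L: e_1·(-1) + e_2·(0) + e_3·(-1) + e_4·(0) = 0
T: e_1·(-2) + e_2·(0) + e_3·(2) + e_4·(-2) = 0
Solving this homogeneous linear system for the smallest-integer solution (first nonzero entry positive) gives (1, 3, -1, -2).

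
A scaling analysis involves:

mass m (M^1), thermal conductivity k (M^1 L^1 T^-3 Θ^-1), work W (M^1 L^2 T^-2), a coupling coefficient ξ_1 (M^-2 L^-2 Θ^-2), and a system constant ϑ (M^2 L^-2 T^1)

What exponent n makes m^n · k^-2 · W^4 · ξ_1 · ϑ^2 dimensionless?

-4

Balance the M exponent: (1)·n from m, plus −2·(1) + 4·(1) + (-2) + 2·(2) = 4 from the rest, must sum to zero.
n + 4 = 0, so n = -4.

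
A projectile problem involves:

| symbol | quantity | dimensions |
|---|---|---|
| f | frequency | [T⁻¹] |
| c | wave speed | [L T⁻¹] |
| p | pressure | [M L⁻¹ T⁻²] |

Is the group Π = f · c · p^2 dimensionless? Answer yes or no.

Sum the exponent of each base dimension across the product:
  M: [f]_M + [c]_M + 2·[p]_M = (0) + (0) + 2·(1) = 2
  L: [f]_L + [c]_L + 2·[p]_L = (0) + (1) + 2·(-1) = -1
  T: [f]_T + [c]_T + 2·[p]_T = (-1) + (-1) + 2·(-2) = -6
Net dimensions [M² L⁻¹ T⁻⁶] ≠ [1] — not dimensionless.

no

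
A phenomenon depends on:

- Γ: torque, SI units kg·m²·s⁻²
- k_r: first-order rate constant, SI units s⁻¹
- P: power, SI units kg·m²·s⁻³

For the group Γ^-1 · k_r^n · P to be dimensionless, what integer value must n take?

-1

Balance the T exponent: (-1)·n from k_r, plus −(-2) + (-3) = -1 from the rest, must sum to zero.
−n − 1 = 0, so n = -1.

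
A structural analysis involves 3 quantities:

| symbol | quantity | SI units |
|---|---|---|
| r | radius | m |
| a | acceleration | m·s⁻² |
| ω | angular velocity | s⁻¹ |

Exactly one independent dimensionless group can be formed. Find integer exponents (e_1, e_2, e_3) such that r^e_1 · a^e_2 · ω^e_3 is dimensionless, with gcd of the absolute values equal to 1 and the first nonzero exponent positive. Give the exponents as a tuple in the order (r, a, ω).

(1, -1, 2)

L: e_1·(1) + e_2·(1) + e_3·(0) = 0
T: e_1·(0) + e_2·(-2) + e_3·(-1) = 0
Solving this homogeneous linear system for the smallest-integer solution (first nonzero entry positive) gives (1, -1, 2).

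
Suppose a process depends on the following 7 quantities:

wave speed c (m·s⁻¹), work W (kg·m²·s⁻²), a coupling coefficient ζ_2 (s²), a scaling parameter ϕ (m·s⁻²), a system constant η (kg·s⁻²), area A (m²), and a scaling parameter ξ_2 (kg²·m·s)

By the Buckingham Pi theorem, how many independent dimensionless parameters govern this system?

4

There are 7 variables and 3 base dimensions (M, L, T).
The dimension matrix has rank 3.
Independent dimensionless groups: 7 − 3 = 4.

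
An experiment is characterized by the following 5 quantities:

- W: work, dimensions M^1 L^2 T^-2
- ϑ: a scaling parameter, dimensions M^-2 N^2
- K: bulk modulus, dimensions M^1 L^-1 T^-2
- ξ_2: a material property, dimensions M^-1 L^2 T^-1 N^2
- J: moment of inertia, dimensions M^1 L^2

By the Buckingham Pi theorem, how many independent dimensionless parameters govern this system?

1

There are 5 variables and 4 base dimensions (M, L, T, N).
The dimension matrix has rank 4.
Independent dimensionless groups: 5 − 4 = 1.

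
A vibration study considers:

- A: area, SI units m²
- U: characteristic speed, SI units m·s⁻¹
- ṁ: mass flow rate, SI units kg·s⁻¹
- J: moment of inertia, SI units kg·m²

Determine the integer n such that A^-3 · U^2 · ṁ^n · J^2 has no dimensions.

Balance the M exponent: (1)·n from ṁ, plus −3·(0) + 2·(0) + 2·(1) = 2 from the rest, must sum to zero.
n + 2 = 0, so n = -2.

-2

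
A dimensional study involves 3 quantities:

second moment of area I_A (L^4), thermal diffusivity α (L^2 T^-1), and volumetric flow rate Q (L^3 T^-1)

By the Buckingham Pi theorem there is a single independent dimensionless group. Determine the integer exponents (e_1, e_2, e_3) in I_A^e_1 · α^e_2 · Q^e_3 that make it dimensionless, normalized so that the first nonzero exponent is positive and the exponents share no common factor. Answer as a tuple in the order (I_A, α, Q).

L: e_1·(4) + e_2·(2) + e_3·(3) = 0
T: e_1·(0) + e_2·(-1) + e_3·(-1) = 0
Solving this homogeneous linear system for the smallest-integer solution (first nonzero entry positive) gives (1, 4, -4).

(1, 4, -4)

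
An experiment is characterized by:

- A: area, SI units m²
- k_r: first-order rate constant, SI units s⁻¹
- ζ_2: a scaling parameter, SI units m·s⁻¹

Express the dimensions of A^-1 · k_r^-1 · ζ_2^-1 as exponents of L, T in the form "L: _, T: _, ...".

Collect each base-dimension exponent across the product:
  L: −(2) − (0) − (1) = -3
  T: −(0) − (-1) − (-1) = 2
So the dimensions are [L⁻³ T²].

L: -3, T: 2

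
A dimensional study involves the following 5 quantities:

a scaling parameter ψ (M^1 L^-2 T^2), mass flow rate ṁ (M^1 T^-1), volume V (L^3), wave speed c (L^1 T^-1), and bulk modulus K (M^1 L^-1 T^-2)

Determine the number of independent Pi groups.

2

There are 5 variables and 3 base dimensions (M, L, T).
The dimension matrix has rank 3.
Independent dimensionless groups: 5 − 3 = 2.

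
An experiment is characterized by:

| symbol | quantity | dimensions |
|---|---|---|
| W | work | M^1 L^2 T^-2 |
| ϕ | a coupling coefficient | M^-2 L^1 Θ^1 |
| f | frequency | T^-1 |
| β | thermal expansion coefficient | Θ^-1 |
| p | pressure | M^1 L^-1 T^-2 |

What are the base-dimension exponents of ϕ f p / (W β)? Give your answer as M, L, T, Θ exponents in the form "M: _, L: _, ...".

M: -2, L: -2, T: -1, Θ: 2

Collect each base-dimension exponent across the product:
  M: −(1) + (-2) + (0) − (0) + (1) = -2
  L: −(2) + (1) + (0) − (0) + (-1) = -2
  T: −(-2) + (0) + (-1) − (0) + (-2) = -1
  Θ: −(0) + (1) + (0) − (-1) + (0) = 2
So the dimensions are [M⁻² L⁻² T⁻¹ Θ²].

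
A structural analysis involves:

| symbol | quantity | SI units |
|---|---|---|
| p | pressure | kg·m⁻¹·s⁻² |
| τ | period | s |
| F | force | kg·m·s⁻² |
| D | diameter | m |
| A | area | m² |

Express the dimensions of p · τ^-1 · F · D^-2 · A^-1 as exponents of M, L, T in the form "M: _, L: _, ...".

Collect each base-dimension exponent across the product:
  M: (1) − (0) + (1) − 2·(0) − (0) = 2
  L: (-1) − (0) + (1) − 2·(1) − (2) = -4
  T: (-2) − (1) + (-2) − 2·(0) − (0) = -5
So the dimensions are [M² L⁻⁴ T⁻⁵].

M: 2, L: -4, T: -5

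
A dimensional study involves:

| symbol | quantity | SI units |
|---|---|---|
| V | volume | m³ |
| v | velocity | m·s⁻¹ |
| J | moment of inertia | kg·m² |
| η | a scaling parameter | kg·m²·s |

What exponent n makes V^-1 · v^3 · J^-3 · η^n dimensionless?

3

Balance the M exponent: (1)·n from η, plus −(0) + 3·(0) − 3·(1) = -3 from the rest, must sum to zero.
n − 3 = 0, so n = 3.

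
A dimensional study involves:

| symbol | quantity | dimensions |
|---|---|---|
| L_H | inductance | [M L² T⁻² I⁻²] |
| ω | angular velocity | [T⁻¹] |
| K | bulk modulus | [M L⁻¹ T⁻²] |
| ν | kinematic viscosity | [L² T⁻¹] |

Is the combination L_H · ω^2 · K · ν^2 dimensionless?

Sum the exponent of each base dimension across the product:
  M: [L_H]_M + 2·[ω]_M + [K]_M + 2·[ν]_M = (1) + 2·(0) + (1) + 2·(0) = 2
  L: [L_H]_L + 2·[ω]_L + [K]_L + 2·[ν]_L = (2) + 2·(0) + (-1) + 2·(2) = 5
  T: [L_H]_T + 2·[ω]_T + [K]_T + 2·[ν]_T = (-2) + 2·(-1) + (-2) + 2·(-1) = -8
  I: [L_H]_I + 2·[ω]_I + [K]_I + 2·[ν]_I = (-2) + 2·(0) + (0) + 2·(0) = -2
Net dimensions [M² L⁵ T⁻⁸ I⁻²] ≠ [1] — not dimensionless.

no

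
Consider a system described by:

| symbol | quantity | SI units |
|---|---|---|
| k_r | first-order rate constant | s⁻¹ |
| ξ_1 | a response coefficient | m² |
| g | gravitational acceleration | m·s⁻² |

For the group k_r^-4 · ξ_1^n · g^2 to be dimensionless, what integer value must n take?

Balance the L exponent: (2)·n from ξ_1, plus −4·(0) + 2·(1) = 2 from the rest, must sum to zero.
2n + 2 = 0, so n = -1.

-1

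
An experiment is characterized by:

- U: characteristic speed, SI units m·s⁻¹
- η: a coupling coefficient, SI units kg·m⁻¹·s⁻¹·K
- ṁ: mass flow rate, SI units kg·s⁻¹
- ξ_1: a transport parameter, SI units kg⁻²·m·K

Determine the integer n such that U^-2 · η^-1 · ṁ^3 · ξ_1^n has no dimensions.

Balance the M exponent: (-2)·n from ξ_1, plus −2·(0) − (1) + 3·(1) = 2 from the rest, must sum to zero.
-2n + 2 = 0, so n = 1.

1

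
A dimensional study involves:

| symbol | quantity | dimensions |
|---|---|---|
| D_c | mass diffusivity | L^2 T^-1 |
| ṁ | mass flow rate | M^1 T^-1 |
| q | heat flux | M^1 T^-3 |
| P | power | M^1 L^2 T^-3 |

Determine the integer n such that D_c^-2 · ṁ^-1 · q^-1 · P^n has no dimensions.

2

Balance the M exponent: (1)·n from P, plus −2·(0) − (1) − (1) = -2 from the rest, must sum to zero.
n − 2 = 0, so n = 2.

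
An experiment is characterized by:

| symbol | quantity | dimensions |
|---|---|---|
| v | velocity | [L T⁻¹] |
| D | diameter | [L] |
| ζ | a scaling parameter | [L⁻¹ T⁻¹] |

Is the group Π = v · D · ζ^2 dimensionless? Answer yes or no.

no

Sum the exponent of each base dimension across the product:
  L: [v]_L + [D]_L + 2·[ζ]_L = (1) + (1) + 2·(-1) = 0
  T: [v]_T + [D]_T + 2·[ζ]_T = (-1) + (0) + 2·(-1) = -3
Net dimensions [T⁻³] ≠ [1] — not dimensionless.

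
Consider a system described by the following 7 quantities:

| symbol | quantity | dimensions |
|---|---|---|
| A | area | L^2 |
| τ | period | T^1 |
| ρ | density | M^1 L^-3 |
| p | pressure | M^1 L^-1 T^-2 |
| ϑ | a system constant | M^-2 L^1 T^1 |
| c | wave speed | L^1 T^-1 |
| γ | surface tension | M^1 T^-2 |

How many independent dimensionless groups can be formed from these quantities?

4

There are 7 variables and 3 base dimensions (M, L, T).
The dimension matrix has rank 3.
Independent dimensionless groups: 7 − 3 = 4.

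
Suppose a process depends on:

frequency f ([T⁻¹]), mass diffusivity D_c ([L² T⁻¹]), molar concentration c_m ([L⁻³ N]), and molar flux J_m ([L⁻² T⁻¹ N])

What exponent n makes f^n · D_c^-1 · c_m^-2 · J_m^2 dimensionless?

-1

Balance the T exponent: (-1)·n from f, plus −(-1) − 2·(0) + 2·(-1) = -1 from the rest, must sum to zero.
−n − 1 = 0, so n = -1.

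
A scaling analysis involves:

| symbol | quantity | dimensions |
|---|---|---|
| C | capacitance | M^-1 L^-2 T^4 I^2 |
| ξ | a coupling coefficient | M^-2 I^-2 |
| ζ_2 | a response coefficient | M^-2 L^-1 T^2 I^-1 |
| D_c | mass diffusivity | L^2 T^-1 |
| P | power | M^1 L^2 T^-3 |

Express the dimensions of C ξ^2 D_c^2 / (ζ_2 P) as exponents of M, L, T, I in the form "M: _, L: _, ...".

M: -4, L: 1, T: 3, I: -1

Collect each base-dimension exponent across the product:
  M: (-1) + 2·(-2) − (-2) + 2·(0) − (1) = -4
  L: (-2) + 2·(0) − (-1) + 2·(2) − (2) = 1
  T: (4) + 2·(0) − (2) + 2·(-1) − (-3) = 3
  I: (2) + 2·(-2) − (-1) + 2·(0) − (0) = -1
So the dimensions are [M⁻⁴ L T³ I⁻¹].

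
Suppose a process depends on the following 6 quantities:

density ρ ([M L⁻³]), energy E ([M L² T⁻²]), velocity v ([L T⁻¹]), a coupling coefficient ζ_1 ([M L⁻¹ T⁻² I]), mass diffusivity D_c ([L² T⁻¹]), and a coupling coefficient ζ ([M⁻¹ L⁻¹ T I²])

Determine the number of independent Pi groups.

2

There are 6 variables and 4 base dimensions (M, L, T, I).
The dimension matrix has rank 4.
Independent dimensionless groups: 6 − 4 = 2.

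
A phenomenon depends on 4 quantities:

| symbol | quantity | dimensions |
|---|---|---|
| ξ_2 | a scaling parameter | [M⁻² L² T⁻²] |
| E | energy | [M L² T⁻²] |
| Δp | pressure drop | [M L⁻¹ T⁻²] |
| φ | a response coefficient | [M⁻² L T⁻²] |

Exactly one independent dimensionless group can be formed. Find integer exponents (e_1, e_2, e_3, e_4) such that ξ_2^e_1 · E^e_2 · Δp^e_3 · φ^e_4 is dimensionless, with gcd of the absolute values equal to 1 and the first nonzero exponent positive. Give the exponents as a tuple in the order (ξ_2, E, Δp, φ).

M: e_1·(-2) + e_2·(1) + e_3·(1) + e_4·(-2) = 0
L: e_1·(2) + e_2·(2) + e_3·(-1) + e_4·(1) = 0
T: e_1·(-2) + e_2·(-2) + e_3·(-2) + e_4·(-2) = 0
Solving this homogeneous linear system for the smallest-integer solution (first nonzero entry positive) gives (3, -1, 1, -3).

(3, -1, 1, -3)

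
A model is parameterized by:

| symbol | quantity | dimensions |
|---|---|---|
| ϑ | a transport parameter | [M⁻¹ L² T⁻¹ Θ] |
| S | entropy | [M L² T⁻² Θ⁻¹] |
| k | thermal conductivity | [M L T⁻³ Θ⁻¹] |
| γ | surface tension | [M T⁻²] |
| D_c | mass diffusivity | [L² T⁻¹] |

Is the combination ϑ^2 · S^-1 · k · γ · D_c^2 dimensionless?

Sum the exponent of each base dimension across the product:
  M: 2·[ϑ]_M − [S]_M + [k]_M + [γ]_M + 2·[D_c]_M = 2·(-1) − (1) + (1) + (1) + 2·(0) = -1
  L: 2·[ϑ]_L − [S]_L + [k]_L + [γ]_L + 2·[D_c]_L = 2·(2) − (2) + (1) + (0) + 2·(2) = 7
  T: 2·[ϑ]_T − [S]_T + [k]_T + [γ]_T + 2·[D_c]_T = 2·(-1) − (-2) + (-3) + (-2) + 2·(-1) = -7
  Θ: 2·[ϑ]_Θ − [S]_Θ + [k]_Θ + [γ]_Θ + 2·[D_c]_Θ = 2·(1) − (-1) + (-1) + (0) + 2·(0) = 2
Net dimensions [M⁻¹ L⁷ T⁻⁷ Θ²] ≠ [1] — not dimensionless.

no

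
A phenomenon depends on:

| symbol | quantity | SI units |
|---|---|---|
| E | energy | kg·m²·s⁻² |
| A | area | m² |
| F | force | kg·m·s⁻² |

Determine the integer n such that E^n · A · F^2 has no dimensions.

-2

Balance the M exponent: (1)·n from E, plus (0) + 2·(1) = 2 from the rest, must sum to zero.
n + 2 = 0, so n = -2.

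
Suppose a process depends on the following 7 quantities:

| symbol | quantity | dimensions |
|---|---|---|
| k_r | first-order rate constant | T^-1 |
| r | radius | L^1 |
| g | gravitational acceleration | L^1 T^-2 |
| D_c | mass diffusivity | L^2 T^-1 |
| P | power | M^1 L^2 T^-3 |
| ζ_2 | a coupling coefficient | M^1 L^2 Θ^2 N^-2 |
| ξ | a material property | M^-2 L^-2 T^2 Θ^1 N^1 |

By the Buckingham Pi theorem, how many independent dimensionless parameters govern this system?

There are 7 variables and 5 base dimensions (M, L, T, Θ, N).
The dimension matrix has rank 5.
Independent dimensionless groups: 7 − 5 = 2.

2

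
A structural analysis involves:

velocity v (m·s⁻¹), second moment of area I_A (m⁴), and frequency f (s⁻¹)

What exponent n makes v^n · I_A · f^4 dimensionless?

-4

Balance the L exponent: (1)·n from v, plus (4) + 4·(0) = 4 from the rest, must sum to zero.
n + 4 = 0, so n = -4.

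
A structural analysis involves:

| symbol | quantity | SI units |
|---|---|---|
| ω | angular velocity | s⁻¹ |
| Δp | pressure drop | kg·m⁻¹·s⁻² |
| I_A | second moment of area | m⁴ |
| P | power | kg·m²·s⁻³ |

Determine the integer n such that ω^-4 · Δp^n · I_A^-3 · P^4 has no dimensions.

Balance the M exponent: (1)·n from Δp, plus −4·(0) − 3·(0) + 4·(1) = 4 from the rest, must sum to zero.
n + 4 = 0, so n = -4.

-4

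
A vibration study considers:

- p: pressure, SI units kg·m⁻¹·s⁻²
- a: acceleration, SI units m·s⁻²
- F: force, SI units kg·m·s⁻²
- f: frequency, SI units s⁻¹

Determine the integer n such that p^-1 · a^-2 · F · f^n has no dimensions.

Balance the T exponent: (-1)·n from f, plus −(-2) − 2·(-2) + (-2) = 4 from the rest, must sum to zero.
−n + 4 = 0, so n = 4.

4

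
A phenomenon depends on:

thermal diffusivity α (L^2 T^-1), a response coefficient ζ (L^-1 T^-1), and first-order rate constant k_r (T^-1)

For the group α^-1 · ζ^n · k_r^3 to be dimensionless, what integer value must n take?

-2

Balance the L exponent: (-1)·n from ζ, plus −(2) + 3·(0) = -2 from the rest, must sum to zero.
−n − 2 = 0, so n = -2.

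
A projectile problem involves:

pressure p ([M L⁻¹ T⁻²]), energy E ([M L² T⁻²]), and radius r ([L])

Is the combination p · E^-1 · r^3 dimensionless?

Sum the exponent of each base dimension across the product:
  M: [p]_M − [E]_M + 3·[r]_M = (1) − (1) + 3·(0) = 0
  L: [p]_L − [E]_L + 3·[r]_L = (-1) − (2) + 3·(1) = 0
  T: [p]_T − [E]_T + 3·[r]_T = (-2) − (-2) + 3·(0) = 0
  N: [p]_N − [E]_N + 3·[r]_N = (0) − (0) + 3·(0) = 0
All base exponents vanish — dimensionless.

yes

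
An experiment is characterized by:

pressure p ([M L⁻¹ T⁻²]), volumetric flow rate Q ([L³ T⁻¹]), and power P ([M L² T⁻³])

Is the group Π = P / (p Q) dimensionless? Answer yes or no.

Sum the exponent of each base dimension across the product:
  M: −[p]_M − [Q]_M + [P]_M = −(1) − (0) + (1) = 0
  L: −[p]_L − [Q]_L + [P]_L = −(-1) − (3) + (2) = 0
  T: −[p]_T − [Q]_T + [P]_T = −(-2) − (-1) + (-3) = 0
  Θ: −[p]_Θ − [Q]_Θ + [P]_Θ = −(0) − (0) + (0) = 0
All base exponents vanish — dimensionless.

yes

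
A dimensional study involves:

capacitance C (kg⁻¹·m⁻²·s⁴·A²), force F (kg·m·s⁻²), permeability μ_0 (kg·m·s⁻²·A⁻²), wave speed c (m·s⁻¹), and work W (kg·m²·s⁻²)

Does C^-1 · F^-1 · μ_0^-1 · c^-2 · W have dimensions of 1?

Sum the exponent of each base dimension across the product:
  M: −[C]_M − [F]_M − [μ_0]_M − 2·[c]_M + [W]_M = −(-1) − (1) − (1) − 2·(0) + (1) = 0
  L: −[C]_L − [F]_L − [μ_0]_L − 2·[c]_L + [W]_L = −(-2) − (1) − (1) − 2·(1) + (2) = 0
  T: −[C]_T − [F]_T − [μ_0]_T − 2·[c]_T + [W]_T = −(4) − (-2) − (-2) − 2·(-1) + (-2) = 0
  I: −[C]_I − [F]_I − [μ_0]_I − 2·[c]_I + [W]_I = −(2) − (0) − (-2) − 2·(0) + (0) = 0
All base exponents vanish — dimensionless.

yes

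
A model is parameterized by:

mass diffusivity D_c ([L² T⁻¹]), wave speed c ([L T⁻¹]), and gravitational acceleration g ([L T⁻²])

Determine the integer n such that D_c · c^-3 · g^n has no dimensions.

Balance the L exponent: (1)·n from g, plus (2) − 3·(1) = -1 from the rest, must sum to zero.
n − 1 = 0, so n = 1.

1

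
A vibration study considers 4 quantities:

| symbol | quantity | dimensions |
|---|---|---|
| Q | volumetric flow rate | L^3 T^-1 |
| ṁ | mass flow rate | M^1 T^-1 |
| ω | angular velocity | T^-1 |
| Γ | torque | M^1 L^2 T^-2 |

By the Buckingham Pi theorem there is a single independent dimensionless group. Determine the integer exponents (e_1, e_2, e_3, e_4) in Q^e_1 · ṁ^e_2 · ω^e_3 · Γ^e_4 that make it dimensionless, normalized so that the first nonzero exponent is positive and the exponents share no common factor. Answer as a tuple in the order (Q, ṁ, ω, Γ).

(2, 3, 1, -3)

M: e_1·(0) + e_2·(1) + e_3·(0) + e_4·(1) = 0
L: e_1·(3) + e_2·(0) + e_3·(0) + e_4·(2) = 0
T: e_1·(-1) + e_2·(-1) + e_3·(-1) + e_4·(-2) = 0
Solving this homogeneous linear system for the smallest-integer solution (first nonzero entry positive) gives (2, 3, 1, -3).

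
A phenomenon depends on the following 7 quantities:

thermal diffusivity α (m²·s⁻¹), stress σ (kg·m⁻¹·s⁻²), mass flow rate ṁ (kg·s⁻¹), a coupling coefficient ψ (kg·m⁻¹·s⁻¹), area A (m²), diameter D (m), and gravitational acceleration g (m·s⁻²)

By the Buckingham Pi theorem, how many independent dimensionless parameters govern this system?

4

There are 7 variables and 3 base dimensions (M, L, T).
The dimension matrix has rank 3.
Independent dimensionless groups: 7 − 3 = 4.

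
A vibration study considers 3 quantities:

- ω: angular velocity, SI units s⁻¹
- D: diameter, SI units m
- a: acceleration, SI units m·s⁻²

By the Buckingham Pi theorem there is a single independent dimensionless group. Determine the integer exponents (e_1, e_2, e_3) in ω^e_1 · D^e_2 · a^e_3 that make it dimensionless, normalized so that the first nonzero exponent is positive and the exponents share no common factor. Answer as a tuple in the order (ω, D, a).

(2, 1, -1)

L: e_1·(0) + e_2·(1) + e_3·(1) = 0
T: e_1·(-1) + e_2·(0) + e_3·(-2) = 0
Solving this homogeneous linear system for the smallest-integer solution (first nonzero entry positive) gives (2, 1, -1).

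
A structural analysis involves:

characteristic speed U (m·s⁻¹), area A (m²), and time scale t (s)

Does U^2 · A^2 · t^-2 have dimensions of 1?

no

Sum the exponent of each base dimension across the product:
  L: 2·[U]_L + 2·[A]_L − 2·[t]_L = 2·(1) + 2·(2) − 2·(0) = 6
  T: 2·[U]_T + 2·[A]_T − 2·[t]_T = 2·(-1) + 2·(0) − 2·(1) = -4
Net dimensions [L⁶ T⁻⁴] ≠ [1] — not dimensionless.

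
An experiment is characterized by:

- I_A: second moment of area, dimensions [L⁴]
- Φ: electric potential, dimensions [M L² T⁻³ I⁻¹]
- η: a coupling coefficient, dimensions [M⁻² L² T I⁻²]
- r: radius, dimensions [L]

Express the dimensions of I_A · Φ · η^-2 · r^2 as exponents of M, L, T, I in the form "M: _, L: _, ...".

Collect each base-dimension exponent across the product:
  M: (0) + (1) − 2·(-2) + 2·(0) = 5
  L: (4) + (2) − 2·(2) + 2·(1) = 4
  T: (0) + (-3) − 2·(1) + 2·(0) = -5
  I: (0) + (-1) − 2·(-2) + 2·(0) = 3
So the dimensions are [M⁵ L⁴ T⁻⁵ I³].

M: 5, L: 4, T: -5, I: 3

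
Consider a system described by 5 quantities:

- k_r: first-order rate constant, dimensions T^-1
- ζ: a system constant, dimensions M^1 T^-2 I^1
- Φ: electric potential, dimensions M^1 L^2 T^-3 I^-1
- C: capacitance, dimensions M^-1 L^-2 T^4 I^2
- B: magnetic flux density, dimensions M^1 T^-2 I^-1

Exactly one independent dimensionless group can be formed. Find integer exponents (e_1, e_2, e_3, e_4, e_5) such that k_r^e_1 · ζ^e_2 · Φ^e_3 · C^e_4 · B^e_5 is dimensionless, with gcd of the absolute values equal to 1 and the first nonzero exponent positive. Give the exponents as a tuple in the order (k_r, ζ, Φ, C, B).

M: e_1·(0) + e_2·(1) + e_3·(1) + e_4·(-1) + e_5·(1) = 0
L: e_1·(0) + e_2·(0) + e_3·(2) + e_4·(-2) + e_5·(0) = 0
T: e_1·(-1) + e_2·(-2) + e_3·(-3) + e_4·(4) + e_5·(-2) = 0
I: e_1·(0) + e_2·(1) + e_3·(-1) + e_4·(2) + e_5·(-1) = 0
Solving this homogeneous linear system for the smallest-integer solution (first nonzero entry positive) gives (2, -1, 2, 2, 1).

(2, -1, 2, 2, 1)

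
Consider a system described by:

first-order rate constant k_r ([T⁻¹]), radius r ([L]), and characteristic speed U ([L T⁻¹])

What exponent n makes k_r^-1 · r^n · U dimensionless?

Balance the L exponent: (1)·n from r, plus −(0) + (1) = 1 from the rest, must sum to zero.
n + 1 = 0, so n = -1.

-1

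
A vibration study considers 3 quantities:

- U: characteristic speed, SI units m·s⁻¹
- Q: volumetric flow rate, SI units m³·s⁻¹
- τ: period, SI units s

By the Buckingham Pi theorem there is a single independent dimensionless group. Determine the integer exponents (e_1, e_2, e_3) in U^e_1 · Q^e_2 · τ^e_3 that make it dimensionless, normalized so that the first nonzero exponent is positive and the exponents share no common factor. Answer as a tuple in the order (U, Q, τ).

L: e_1·(1) + e_2·(3) + e_3·(0) = 0
T: e_1·(-1) + e_2·(-1) + e_3·(1) = 0
Solving this homogeneous linear system for the smallest-integer solution (first nonzero entry positive) gives (3, -1, 2).

(3, -1, 2)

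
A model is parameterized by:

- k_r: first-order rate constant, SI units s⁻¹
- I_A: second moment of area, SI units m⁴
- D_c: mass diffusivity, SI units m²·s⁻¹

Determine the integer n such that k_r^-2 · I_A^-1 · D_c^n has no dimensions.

Balance the L exponent: (2)·n from D_c, plus −2·(0) − (4) = -4 from the rest, must sum to zero.
2n − 4 = 0, so n = 2.

2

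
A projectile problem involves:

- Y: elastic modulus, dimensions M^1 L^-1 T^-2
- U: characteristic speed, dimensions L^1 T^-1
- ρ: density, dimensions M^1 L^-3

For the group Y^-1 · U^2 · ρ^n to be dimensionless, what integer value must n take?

1

Balance the M exponent: (1)·n from ρ, plus −(1) + 2·(0) = -1 from the rest, must sum to zero.
n − 1 = 0, so n = 1.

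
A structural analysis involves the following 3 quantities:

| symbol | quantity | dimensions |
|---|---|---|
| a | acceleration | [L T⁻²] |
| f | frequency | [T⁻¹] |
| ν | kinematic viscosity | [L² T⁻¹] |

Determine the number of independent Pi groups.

There are 3 variables and 2 base dimensions (L, T).
The dimension matrix has rank 2.
Independent dimensionless groups: 3 − 2 = 1.

1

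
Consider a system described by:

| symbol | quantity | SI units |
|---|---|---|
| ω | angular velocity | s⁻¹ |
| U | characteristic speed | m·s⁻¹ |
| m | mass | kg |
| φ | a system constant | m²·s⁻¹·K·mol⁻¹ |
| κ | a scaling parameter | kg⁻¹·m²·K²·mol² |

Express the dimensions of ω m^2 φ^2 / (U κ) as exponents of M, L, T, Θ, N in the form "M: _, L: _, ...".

Collect each base-dimension exponent across the product:
  M: (0) − (0) + 2·(1) + 2·(0) − (-1) = 3
  L: (0) − (1) + 2·(0) + 2·(2) − (2) = 1
  T: (-1) − (-1) + 2·(0) + 2·(-1) − (0) = -2
  Θ: (0) − (0) + 2·(0) + 2·(1) − (2) = 0
  N: (0) − (0) + 2·(0) + 2·(-1) − (2) = -4
So the dimensions are [M³ L T⁻² N⁻⁴].

M: 3, L: 1, T: -2, Θ: 0, N: -4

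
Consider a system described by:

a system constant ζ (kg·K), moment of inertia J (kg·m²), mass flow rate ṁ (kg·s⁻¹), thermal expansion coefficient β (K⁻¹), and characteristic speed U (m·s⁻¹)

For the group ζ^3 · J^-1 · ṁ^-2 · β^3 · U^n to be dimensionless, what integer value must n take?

Balance the L exponent: (1)·n from U, plus 3·(0) − (2) − 2·(0) + 3·(0) = -2 from the rest, must sum to zero.
n − 2 = 0, so n = 2.

2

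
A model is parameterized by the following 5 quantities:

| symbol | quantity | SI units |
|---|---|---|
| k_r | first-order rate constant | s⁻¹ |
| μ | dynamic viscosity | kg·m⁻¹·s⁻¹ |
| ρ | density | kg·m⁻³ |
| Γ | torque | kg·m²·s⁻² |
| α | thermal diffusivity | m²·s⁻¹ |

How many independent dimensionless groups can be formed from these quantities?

There are 5 variables and 3 base dimensions (M, L, T).
The dimension matrix has rank 3.
Independent dimensionless groups: 5 − 3 = 2.

2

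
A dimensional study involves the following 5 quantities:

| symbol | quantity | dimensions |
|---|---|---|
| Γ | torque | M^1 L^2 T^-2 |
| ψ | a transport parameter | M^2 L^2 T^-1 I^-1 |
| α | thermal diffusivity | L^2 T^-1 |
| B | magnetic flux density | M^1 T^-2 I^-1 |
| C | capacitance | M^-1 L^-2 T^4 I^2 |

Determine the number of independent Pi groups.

1

There are 5 variables and 4 base dimensions (M, L, T, I).
The dimension matrix has rank 4.
Independent dimensionless groups: 5 − 4 = 1.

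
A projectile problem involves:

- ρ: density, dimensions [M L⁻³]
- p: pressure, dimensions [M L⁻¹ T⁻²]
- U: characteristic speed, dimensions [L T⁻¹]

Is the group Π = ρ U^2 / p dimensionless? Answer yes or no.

Sum the exponent of each base dimension across the product:
  M: [ρ]_M − [p]_M + 2·[U]_M = (1) − (1) + 2·(0) = 0
  L: [ρ]_L − [p]_L + 2·[U]_L = (-3) − (-1) + 2·(1) = 0
  T: [ρ]_T − [p]_T + 2·[U]_T = (0) − (-2) + 2·(-1) = 0
All base exponents vanish — dimensionless.

yes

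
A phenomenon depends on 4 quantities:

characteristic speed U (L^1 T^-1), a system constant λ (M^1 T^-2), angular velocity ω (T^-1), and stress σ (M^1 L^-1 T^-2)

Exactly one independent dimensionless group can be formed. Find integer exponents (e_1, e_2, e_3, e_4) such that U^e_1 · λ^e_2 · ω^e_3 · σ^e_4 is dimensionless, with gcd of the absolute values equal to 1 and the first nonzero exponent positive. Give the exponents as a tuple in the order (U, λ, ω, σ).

(1, -1, -1, 1)

M: e_1·(0) + e_2·(1) + e_3·(0) + e_4·(1) = 0
L: e_1·(1) + e_2·(0) + e_3·(0) + e_4·(-1) = 0
T: e_1·(-1) + e_2·(-2) + e_3·(-1) + e_4·(-2) = 0
Solving this homogeneous linear system for the smallest-integer solution (first nonzero entry positive) gives (1, -1, -1, 1).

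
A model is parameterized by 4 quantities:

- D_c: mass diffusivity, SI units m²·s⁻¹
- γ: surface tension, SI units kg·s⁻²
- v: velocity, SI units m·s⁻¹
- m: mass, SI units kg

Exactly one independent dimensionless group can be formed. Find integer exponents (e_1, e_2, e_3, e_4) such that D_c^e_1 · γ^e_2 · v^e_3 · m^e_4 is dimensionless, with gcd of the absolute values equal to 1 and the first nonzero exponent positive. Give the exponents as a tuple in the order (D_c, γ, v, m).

(2, 1, -4, -1)

M: e_1·(0) + e_2·(1) + e_3·(0) + e_4·(1) = 0
L: e_1·(2) + e_2·(0) + e_3·(1) + e_4·(0) = 0
T: e_1·(-1) + e_2·(-2) + e_3·(-1) + e_4·(0) = 0
Solving this homogeneous linear system for the smallest-integer solution (first nonzero entry positive) gives (2, 1, -4, -1).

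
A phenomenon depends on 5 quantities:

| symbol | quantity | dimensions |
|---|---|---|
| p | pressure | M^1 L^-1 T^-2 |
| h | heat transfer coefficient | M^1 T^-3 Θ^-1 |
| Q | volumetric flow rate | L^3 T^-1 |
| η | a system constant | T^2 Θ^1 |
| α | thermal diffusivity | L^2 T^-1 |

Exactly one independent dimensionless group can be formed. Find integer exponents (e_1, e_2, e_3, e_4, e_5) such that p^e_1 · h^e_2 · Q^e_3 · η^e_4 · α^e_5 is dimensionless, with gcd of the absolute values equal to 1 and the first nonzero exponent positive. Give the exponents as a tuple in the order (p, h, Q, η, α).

(1, -1, 3, -1, -4)

M: e_1·(1) + e_2·(1) + e_3·(0) + e_4·(0) + e_5·(0) = 0
L: e_1·(-1) + e_2·(0) + e_3·(3) + e_4·(0) + e_5·(2) = 0
T: e_1·(-2) + e_2·(-3) + e_3·(-1) + e_4·(2) + e_5·(-1) = 0
Θ: e_1·(0) + e_2·(-1) + e_3·(0) + e_4·(1) + e_5·(0) = 0
Solving this homogeneous linear system for the smallest-integer solution (first nonzero entry positive) gives (1, -1, 3, -1, -4).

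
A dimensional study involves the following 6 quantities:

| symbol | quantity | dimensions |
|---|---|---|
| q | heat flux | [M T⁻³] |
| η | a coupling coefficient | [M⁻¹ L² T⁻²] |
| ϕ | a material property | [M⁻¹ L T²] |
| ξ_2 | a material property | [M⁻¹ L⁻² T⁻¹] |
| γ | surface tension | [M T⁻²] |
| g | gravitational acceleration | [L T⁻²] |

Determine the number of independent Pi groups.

There are 6 variables and 3 base dimensions (M, L, T).
The dimension matrix has rank 3.
Independent dimensionless groups: 6 − 3 = 3.

3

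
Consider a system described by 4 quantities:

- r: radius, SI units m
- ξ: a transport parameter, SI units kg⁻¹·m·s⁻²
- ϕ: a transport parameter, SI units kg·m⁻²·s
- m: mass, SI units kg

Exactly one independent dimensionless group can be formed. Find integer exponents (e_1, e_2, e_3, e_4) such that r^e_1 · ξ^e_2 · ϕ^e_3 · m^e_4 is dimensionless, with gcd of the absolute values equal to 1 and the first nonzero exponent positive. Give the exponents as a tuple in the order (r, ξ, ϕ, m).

M: e_1·(0) + e_2·(-1) + e_3·(1) + e_4·(1) = 0
L: e_1·(1) + e_2·(1) + e_3·(-2) + e_4·(0) = 0
T: e_1·(0) + e_2·(-2) + e_3·(1) + e_4·(0) = 0
Solving this homogeneous linear system for the smallest-integer solution (first nonzero entry positive) gives (3, 1, 2, -1).

(3, 1, 2, -1)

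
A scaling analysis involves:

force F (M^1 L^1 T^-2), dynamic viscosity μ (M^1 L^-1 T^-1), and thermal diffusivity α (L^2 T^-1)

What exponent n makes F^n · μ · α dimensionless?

Balance the M exponent: (1)·n from F, plus (1) + (0) = 1 from the rest, must sum to zero.
n + 1 = 0, so n = -1.

-1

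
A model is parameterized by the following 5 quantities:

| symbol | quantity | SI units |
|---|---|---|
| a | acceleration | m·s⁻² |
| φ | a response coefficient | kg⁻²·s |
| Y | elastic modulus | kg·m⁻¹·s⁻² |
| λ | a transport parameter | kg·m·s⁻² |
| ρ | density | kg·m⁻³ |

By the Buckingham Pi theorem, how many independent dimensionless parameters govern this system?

2

There are 5 variables and 3 base dimensions (M, L, T).
The dimension matrix has rank 3.
Independent dimensionless groups: 5 − 3 = 2.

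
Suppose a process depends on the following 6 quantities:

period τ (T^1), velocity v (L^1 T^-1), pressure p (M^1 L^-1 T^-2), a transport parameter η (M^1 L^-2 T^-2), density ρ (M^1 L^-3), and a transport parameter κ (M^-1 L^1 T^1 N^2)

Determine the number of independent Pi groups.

2

There are 6 variables and 4 base dimensions (M, L, T, N).
The dimension matrix has rank 4.
Independent dimensionless groups: 6 − 4 = 2.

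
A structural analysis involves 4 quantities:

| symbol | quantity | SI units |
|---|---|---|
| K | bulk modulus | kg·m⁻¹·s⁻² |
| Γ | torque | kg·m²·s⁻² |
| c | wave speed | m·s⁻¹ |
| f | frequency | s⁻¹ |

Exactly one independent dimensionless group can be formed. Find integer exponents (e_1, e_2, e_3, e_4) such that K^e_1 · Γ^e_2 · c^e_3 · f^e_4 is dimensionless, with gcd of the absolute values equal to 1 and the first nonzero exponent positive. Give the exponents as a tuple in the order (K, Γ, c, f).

(1, -1, 3, -3)

M: e_1·(1) + e_2·(1) + e_3·(0) + e_4·(0) = 0
L: e_1·(-1) + e_2·(2) + e_3·(1) + e_4·(0) = 0
T: e_1·(-2) + e_2·(-2) + e_3·(-1) + e_4·(-1) = 0
Solving this homogeneous linear system for the smallest-integer solution (first nonzero entry positive) gives (1, -1, 3, -3).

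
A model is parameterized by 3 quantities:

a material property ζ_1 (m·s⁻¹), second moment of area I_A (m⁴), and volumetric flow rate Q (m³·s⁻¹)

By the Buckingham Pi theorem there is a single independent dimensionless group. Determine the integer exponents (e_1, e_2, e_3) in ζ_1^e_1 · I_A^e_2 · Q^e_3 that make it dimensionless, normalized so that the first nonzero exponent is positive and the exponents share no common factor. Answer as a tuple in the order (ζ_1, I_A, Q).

(2, 1, -2)

L: e_1·(1) + e_2·(4) + e_3·(3) = 0
T: e_1·(-1) + e_2·(0) + e_3·(-1) = 0
Solving this homogeneous linear system for the smallest-integer solution (first nonzero entry positive) gives (2, 1, -2).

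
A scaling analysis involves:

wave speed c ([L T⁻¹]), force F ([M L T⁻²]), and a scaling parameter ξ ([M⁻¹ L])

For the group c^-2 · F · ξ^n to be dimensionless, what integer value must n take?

Balance the M exponent: (-1)·n from ξ, plus −2·(0) + (1) = 1 from the rest, must sum to zero.
−n + 1 = 0, so n = 1.

1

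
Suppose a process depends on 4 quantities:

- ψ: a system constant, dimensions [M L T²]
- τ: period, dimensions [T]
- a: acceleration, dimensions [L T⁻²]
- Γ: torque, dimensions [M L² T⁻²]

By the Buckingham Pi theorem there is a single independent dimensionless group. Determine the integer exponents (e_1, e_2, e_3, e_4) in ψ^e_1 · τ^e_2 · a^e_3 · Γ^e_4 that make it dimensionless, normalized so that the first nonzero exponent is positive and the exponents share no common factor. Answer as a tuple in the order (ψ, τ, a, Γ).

M: e_1·(1) + e_2·(0) + e_3·(0) + e_4·(1) = 0
L: e_1·(1) + e_2·(0) + e_3·(1) + e_4·(2) = 0
T: e_1·(2) + e_2·(1) + e_3·(-2) + e_4·(-2) = 0
Solving this homogeneous linear system for the smallest-integer solution (first nonzero entry positive) gives (1, -2, 1, -1).

(1, -2, 1, -1)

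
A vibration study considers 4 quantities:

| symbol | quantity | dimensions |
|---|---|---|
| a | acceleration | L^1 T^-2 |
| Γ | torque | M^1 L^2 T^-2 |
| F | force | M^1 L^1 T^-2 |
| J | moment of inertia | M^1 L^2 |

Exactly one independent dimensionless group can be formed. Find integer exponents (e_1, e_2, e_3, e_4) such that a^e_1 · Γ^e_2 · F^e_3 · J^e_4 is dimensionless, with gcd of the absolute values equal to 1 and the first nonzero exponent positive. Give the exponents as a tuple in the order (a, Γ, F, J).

(1, -2, 1, 1)

M: e_1·(0) + e_2·(1) + e_3·(1) + e_4·(1) = 0
L: e_1·(1) + e_2·(2) + e_3·(1) + e_4·(2) = 0
T: e_1·(-2) + e_2·(-2) + e_3·(-2) + e_4·(0) = 0
Solving this homogeneous linear system for the smallest-integer solution (first nonzero entry positive) gives (1, -2, 1, 1).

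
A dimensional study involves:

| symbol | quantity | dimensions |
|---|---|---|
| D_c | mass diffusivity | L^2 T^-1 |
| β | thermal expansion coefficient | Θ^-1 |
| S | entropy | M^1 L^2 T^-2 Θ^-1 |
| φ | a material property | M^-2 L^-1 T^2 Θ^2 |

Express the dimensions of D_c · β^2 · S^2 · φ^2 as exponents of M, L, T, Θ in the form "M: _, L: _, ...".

Collect each base-dimension exponent across the product:
  M: (0) + 2·(0) + 2·(1) + 2·(-2) = -2
  L: (2) + 2·(0) + 2·(2) + 2·(-1) = 4
  T: (-1) + 2·(0) + 2·(-2) + 2·(2) = -1
  Θ: (0) + 2·(-1) + 2·(-1) + 2·(2) = 0
So the dimensions are [M⁻² L⁴ T⁻¹].

M: -2, L: 4, T: -1, Θ: 0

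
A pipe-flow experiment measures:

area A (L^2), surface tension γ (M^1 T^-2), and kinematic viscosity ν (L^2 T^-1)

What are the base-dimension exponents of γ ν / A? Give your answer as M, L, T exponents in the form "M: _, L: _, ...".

Collect each base-dimension exponent across the product:
  M: −(0) + (1) + (0) = 1
  L: −(2) + (0) + (2) = 0
  T: −(0) + (-2) + (-1) = -3
So the dimensions are [M T⁻³].

M: 1, L: 0, T: -3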